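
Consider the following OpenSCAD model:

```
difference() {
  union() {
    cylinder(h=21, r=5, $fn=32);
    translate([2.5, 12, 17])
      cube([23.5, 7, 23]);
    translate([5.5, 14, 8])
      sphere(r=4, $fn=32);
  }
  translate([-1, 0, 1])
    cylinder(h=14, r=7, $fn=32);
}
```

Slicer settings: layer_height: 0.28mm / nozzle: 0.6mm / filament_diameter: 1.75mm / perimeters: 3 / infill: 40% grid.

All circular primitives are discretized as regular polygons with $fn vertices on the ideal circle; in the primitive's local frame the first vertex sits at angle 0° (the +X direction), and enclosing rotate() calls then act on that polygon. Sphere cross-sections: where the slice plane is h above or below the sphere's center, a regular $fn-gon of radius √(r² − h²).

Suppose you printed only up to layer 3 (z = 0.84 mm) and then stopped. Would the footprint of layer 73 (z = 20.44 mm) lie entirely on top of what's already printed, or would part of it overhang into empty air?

part overhangs

Compare the two slices. At z = 0.84: the r=5 cylinder contributes a regular 32-gon of circumradius 5 (area = (32/2)·5.000²·sin(360°/32) = 78.04 mm²); the cube at (2.5, 12) does not reach this height (z outside [17, 40]); the sphere at (5.5, 14) is not intersected at this z (|z−center|=7.160 > r=4); Taking the union: only the r=5 cylinder is present, so the union is just that shape — area = 78.04 mm²; the cylinder at (-1, 0) is absent (z outside [1, 15]); Taking the first minus the rest: none of the subtracted shapes is present at this height, so that combined region is unchanged — area = 78.04 mm². At z = 20.44: the cylinder: section is a regular 32-gon, circumradius r=5 (area = (32/2)·5.000²·sin(360°/32) = 78.04 mm²); the cube at (2.5, 12) is present — its section is the full 23.5×7 rectangle (area 164.50 mm²); the sphere at (5.5, 14) is absent (|z−center|=12.440 > r=4); Taking the union: the 2 present regions are separate (no shared area or edge), so areas and boundary lengths simply add and each stays a separate island — area = 242.54 mm²; the cylinder at (-1, 0) does not reach this height (z outside [1, 15]); Taking the first minus the rest: none of the subtracted shapes is present at this height, so that combined region is unchanged — area = 242.54 mm². Checking containment: at z = 20.44 the cross-section extends beyond the z = 0.84 cross-section by about 164.50 mm².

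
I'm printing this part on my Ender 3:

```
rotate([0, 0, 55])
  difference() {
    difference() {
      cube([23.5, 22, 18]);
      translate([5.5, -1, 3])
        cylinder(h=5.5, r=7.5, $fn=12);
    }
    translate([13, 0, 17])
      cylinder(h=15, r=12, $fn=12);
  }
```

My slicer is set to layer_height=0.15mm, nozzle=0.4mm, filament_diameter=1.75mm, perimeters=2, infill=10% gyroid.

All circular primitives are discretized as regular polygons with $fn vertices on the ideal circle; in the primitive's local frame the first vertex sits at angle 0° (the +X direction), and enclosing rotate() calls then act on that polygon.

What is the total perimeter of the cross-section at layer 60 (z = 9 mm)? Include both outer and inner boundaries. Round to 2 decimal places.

At z = 9 mm: the 23.5×22 cube contributes its full rectangle (perimeter 91.00 mm); the cylinder at (5.5, -1) is not intersected at this z (z outside [3, 8.5]); Subtracting the remaining from the first: none of the subtracted shapes is present at this height, so the 23.5×22 cube is unchanged — boundary = 91.00 mm; the cylinder at (13, 0) is not intersected at this z (z outside [17, 32]); Subtracting the remaining from the first: none of the subtracted shapes is present at this height, so the result so far is unchanged — boundary = 91.00 mm; (whole slice rotated 55° about Z — lengths, areas and connectivity unchanged). Overall, the cross-section is a single solid region. Total boundary length (outer) = 91.00 mm.

91.00 mm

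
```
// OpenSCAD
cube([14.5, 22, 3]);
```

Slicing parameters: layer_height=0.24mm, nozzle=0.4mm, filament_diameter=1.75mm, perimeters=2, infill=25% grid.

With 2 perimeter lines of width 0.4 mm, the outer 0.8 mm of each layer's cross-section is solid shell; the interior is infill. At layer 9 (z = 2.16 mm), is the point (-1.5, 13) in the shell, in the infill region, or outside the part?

At z = 2.16 mm: the cube is present — its section is the full 14.5×22 rectangle. Overall, the cross-section is a single solid region. The nearest boundary edge runs (0.00, 22.00)→(0.00, 0.00); distance from the point to it = 1.50 mm. The point is not inside any of the regions above, so it lies outside the cross-section (1.50 mm from the nearest boundary).

outside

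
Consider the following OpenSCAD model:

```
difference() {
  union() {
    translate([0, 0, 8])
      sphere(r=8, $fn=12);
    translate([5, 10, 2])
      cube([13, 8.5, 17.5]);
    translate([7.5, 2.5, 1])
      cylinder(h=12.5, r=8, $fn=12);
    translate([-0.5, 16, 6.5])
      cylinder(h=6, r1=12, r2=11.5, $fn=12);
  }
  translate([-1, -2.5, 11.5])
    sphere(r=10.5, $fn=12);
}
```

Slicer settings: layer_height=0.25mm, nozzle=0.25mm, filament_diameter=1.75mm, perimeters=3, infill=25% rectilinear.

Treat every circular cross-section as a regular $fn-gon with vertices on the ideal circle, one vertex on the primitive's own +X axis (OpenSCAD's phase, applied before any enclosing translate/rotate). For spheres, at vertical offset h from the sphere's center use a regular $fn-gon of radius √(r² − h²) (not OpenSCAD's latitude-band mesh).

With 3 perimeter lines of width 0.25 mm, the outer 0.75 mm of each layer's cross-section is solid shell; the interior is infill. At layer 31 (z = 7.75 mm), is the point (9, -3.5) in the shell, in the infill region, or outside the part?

shell

At z = 7.75 mm: the r=8 sphere slices to a regular 12-gon of circumradius 7.996 (√(r²−h²) with h=0.25 from center); the cube at (5, 10) is present — its section is the full 13×8.5 rectangle; the cylinder at (7.5, 2.5): section is a regular 12-gon, circumradius r=8; the cone at (-0.5, 16) (r1=12→r2=11.5) has section circumradius 11.896 here — a regular 12-gon; Combining (union): the regions partially overlap (shared area 166.23 mm²), so overlapping operands fuse into one piece — 1 connected region; the r=10.5 sphere at (-1, -2.5) contributes a regular 12-gon of circumradius √(10.5²−3.75²) = 9.808; After the difference (first − rest): starting from that combined region, the r=10.5 sphere at (-1, -2.5) partially overlaps it — only the 190.49 mm² overlap (of its 288.56 mm²) is removed, clipping the outline — 1 connected region. Overall, the cross-section is a single solid region. The nearest boundary edge runs (8.04, -5.35)→(8.81, -2.50); distance from the point to it = 0.44 mm. The point is inside the cross-section, 0.44 mm from the nearest boundary — within the 0.75 mm shell band (3 × 0.25).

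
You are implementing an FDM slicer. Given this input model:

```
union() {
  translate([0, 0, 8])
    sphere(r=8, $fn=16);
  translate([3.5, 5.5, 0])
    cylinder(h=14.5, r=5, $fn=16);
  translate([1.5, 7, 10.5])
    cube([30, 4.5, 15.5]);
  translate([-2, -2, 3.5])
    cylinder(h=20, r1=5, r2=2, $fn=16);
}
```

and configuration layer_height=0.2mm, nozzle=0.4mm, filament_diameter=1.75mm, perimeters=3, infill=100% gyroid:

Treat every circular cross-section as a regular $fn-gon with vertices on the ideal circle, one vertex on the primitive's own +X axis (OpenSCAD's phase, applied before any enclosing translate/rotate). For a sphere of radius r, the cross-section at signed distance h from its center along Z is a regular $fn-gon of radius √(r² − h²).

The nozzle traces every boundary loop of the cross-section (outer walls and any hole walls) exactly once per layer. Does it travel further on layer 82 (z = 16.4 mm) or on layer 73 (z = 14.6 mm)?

layer 73 (z = 14.6 mm)

Layer 82 (z = 16.4): the sphere is not intersected at this z (|z−center|=8.400 > r=8); the cylinder at (3.5, 5.5) is not intersected at this z (z outside [0, 14.5]); the cube at (1.5, 7) (footprint 30×4.5) is included at this height (perimeter 69.00 mm); the cone at (-2, -2): at t=0.645 of its height the radius interpolates to r₁+(r₂−r₁)t = 3.065, giving a regular 16-gon of that circumradius (perimeter = 2·16·3.065·sin(180°/16) = 19.13 mm); Merging all regions: the 2 present regions are separate (no shared area or edge), so areas and boundary lengths simply add and each stays a separate island — boundary = 88.13 mm. So its perimeter = 88.13 mm. Layer 73 (z = 14.6): the r=8 sphere contributes a regular 16-gon of circumradius √(8²−6.6²) = 4.521 (perimeter = 2·16·4.521·sin(180°/16) = 28.22 mm); the cylinder at (3.5, 5.5) is not intersected at this z (z outside [0, 14.5]); the cube at (1.5, 7) (footprint 30×4.5) is included at this height (perimeter 69.00 mm); the cone at (-2, -2) (r1=5→r2=2) has section circumradius 3.335 here — a regular 16-gon (perimeter = 2·16·3.335·sin(180°/16) = 20.82 mm); Taking the union: the regions partially overlap (shared area 24.87 mm²), so the edge portions inside another operand are dropped and the merged outline is re-measured after clipping — boundary = 99.78 mm. So its perimeter = 99.78 mm. Layer 73 is larger (99.78 vs 88.13 mm).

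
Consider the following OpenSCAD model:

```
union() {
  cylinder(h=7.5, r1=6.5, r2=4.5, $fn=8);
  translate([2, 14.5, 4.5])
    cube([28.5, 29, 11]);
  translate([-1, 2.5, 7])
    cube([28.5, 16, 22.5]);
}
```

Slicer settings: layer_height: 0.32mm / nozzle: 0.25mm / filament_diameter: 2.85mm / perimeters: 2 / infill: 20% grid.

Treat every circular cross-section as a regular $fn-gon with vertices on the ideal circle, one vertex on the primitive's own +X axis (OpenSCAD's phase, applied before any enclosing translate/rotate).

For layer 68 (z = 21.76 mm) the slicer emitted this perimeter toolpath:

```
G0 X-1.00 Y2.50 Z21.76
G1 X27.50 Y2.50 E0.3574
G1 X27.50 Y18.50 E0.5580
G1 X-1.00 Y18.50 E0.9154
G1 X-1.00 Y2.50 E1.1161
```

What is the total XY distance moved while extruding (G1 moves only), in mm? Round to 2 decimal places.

Sum the Euclidean lengths of each G1 segment: total = 89.00 mm.

89.00 mm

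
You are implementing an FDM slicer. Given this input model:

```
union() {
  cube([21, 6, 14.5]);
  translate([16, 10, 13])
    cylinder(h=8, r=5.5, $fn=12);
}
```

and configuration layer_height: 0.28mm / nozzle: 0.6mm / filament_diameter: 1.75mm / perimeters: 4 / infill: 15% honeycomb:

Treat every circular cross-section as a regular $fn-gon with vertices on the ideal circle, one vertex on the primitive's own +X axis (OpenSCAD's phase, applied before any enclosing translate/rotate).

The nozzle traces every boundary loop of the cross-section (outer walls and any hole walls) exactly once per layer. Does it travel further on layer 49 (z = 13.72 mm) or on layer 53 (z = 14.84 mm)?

layer 49 (z = 13.72 mm)

Layer 49 (z = 13.72): the cube (footprint 21×6) is included at this height (perimeter 54.00 mm); the r=5.5 cylinder at (16, 10) gives a regular 12-gon of circumradius 5.5 (constant along its height) (perimeter = 2·12·5.500·sin(180°/12) = 34.16 mm); Taking the union: the regions partially overlap (shared area 6.81 mm²), so the edge portions inside another operand are dropped and the merged outline is re-measured after clipping — boundary = 73.29 mm. So its perimeter = 73.29 mm. Layer 53 (z = 14.84): the cube is absent (z outside [0, 14.5]); the cylinder at (16, 10): section is a regular 12-gon, circumradius r=5.5 (perimeter = 2·12·5.500·sin(180°/12) = 34.16 mm); Taking the union: only the r=5.5 cylinder at (16, 10) is present, so the union is just that shape — boundary = 34.16 mm. So its perimeter = 34.16 mm. Layer 49 is larger (73.29 vs 34.16 mm).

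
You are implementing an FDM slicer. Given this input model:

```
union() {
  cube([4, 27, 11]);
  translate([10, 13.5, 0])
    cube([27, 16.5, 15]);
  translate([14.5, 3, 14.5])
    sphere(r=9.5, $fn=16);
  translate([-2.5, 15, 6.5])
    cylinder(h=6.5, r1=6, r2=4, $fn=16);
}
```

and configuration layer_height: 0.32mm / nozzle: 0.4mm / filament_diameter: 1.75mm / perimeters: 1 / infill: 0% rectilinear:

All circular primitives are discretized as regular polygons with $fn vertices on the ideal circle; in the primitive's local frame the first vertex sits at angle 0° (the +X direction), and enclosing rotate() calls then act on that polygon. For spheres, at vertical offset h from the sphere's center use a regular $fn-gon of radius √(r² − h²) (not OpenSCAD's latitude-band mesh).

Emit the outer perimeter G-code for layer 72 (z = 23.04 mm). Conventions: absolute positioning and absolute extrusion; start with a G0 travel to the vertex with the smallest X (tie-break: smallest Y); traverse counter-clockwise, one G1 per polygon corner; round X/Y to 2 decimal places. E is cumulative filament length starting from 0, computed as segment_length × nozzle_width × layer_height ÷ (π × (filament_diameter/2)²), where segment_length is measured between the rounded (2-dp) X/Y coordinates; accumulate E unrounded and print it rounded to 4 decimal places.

G0 X10.34 Y3.00 Z23.04
G1 X10.66 Y1.41 E0.0863
G1 X11.56 Y0.06 E0.1727
G1 X12.91 Y-0.84 E0.2590
G1 X14.50 Y-1.16 E0.3453
G1 X16.09 Y-0.84 E0.4316
G1 X17.44 Y0.06 E0.5180
G1 X18.34 Y1.41 E0.6043
G1 X18.66 Y3.00 E0.6906
G1 X18.34 Y4.59 E0.7769
G1 X17.44 Y5.94 E0.8633
G1 X16.09 Y6.84 E0.9496
G1 X14.50 Y7.16 E1.0359
G1 X12.91 Y6.84 E1.1222
G1 X11.56 Y5.94 E1.2086
G1 X10.66 Y4.59 E1.2949
G1 X10.34 Y3.00 E1.3812

At z = 23.04 mm: the cube is absent (z outside [0, 11]); the cube at (10, 13.5) does not reach this height (z outside [0, 15]); the r=9.5 sphere at (14.5, 3) contributes a regular 16-gon of circumradius √(9.5²−8.54²) = 4.162; the cone at (-2.5, 15) does not reach this height (z outside [6.5, 13]); Merging all regions: only the r=9.5 sphere at (14.5, 3) is present, so the union is just that shape — 1 connected region. The outline is a single polygon with 16 vertices. Extrusion per mm of travel: 0.4 × 0.32 / (π × 0.875²) = 0.053216. Accumulating E over each segment gives final E = 1.3812.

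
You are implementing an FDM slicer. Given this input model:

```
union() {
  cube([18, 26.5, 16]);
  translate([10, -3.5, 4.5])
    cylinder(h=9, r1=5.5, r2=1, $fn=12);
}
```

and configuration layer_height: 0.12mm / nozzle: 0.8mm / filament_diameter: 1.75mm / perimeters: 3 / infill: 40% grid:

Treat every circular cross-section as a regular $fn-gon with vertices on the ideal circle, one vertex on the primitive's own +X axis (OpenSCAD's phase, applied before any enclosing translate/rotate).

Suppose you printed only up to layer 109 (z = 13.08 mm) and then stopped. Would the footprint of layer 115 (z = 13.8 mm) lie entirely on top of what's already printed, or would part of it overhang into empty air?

entirely on top

Compare the two slices. At z = 13.08: the 18×26.5 cube contributes its full rectangle (area 477.00 mm²); the cone at (10, -3.5) contributes a regular 12-gon of circumradius 1.210 (interpolated between r1=5.5 and r2=1 at t=0.953) (area = (12/2)·1.210²·sin(360°/12) = 4.39 mm²); Merging all regions: the 2 present regions are separate (no shared area or edge), so areas and boundary lengths simply add and each stays a separate island — area = 481.39 mm². At z = 13.8: the cube (footprint 18×26.5) is included at this height (area 477.00 mm²); the cone at (10, -3.5) is absent (z outside [4.5, 13.5]); Taking the union: only the 18×26.5 cube is present, so the union is just that shape — area = 477.00 mm². Checking containment: the cross-section at z = 13.8 is a subset of the cross-section at z = 13.08.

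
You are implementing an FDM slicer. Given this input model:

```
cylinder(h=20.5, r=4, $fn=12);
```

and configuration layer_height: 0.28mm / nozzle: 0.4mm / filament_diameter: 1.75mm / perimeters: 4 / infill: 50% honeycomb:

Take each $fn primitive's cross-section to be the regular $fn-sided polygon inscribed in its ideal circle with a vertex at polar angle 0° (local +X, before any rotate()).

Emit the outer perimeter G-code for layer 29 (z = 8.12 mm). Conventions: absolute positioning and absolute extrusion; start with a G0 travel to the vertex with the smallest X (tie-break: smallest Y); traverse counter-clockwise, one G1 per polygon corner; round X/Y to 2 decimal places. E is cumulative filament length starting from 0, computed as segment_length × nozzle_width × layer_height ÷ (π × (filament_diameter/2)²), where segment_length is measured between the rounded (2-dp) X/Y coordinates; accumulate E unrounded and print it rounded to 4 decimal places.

G0 X-4.00 Y0.00 Z8.12
G1 X-3.46 Y-2.00 E0.0965
G1 X-2.00 Y-3.46 E0.1926
G1 X0.00 Y-4.00 E0.2891
G1 X2.00 Y-3.46 E0.3855
G1 X3.46 Y-2.00 E0.4817
G1 X4.00 Y0.00 E0.5781
G1 X3.46 Y2.00 E0.6746
G1 X2.00 Y3.46 E0.7707
G1 X0.00 Y4.00 E0.8672
G1 X-2.00 Y3.46 E0.9637
G1 X-3.46 Y2.00 E1.0598
G1 X-4.00 Y0.00 E1.1563

At z = 8.12 mm: the cylinder: section is a regular 12-gon, circumradius r=4. The outline is a single polygon with 12 vertices. Extrusion per mm of travel: 0.4 × 0.28 / (π × 0.875²) = 0.046564. Accumulating E over each segment gives final E = 1.1563.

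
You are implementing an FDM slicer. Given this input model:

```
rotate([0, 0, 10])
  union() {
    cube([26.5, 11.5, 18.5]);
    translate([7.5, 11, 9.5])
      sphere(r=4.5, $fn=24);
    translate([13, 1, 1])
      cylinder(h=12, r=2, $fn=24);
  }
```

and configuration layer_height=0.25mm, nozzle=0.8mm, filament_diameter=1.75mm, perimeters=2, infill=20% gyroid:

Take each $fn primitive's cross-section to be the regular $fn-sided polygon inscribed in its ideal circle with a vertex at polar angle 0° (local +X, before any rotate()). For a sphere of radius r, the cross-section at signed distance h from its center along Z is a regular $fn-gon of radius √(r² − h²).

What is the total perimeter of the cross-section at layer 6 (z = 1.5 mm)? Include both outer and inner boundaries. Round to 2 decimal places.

76.71 mm

At z = 1.5 mm: the cube (footprint 26.5×11.5) is included at this height (perimeter 76.00 mm); the sphere at (7.5, 11) is absent (|z−center|=8.000 > r=4.5); the cylinder at (13, 1): section is a regular 24-gon, circumradius r=2 (perimeter = 2·24·2.000·sin(180°/24) = 12.53 mm); Merging all regions: the regions partially overlap (shared area 10.01 mm²), so the edge portions inside another operand are dropped and the merged outline is re-measured after clipping — boundary = 76.71 mm; (whole slice rotated 10° about Z — lengths, areas and connectivity unchanged). Overall, the cross-section is a single solid region. Total boundary length (outer) = 76.71 mm.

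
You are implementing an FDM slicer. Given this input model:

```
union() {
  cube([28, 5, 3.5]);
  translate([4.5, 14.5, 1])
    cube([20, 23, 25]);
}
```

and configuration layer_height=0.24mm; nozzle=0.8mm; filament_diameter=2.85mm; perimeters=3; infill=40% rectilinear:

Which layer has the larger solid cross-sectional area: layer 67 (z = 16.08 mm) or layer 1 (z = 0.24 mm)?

Layer 67 (z = 16.08): the cube does not reach this height (z outside [0, 3.5]); the cube at (4.5, 14.5) (footprint 20×23) is included at this height (area 460.00 mm²); Combining (union): only the 20×23 cube at (4.5, 14.5) is present, so the union is just that shape — area = 460.00 mm². So its area = 460.00 mm². Layer 1 (z = 0.24): the cube (footprint 28×5) is included at this height (area 140.00 mm²); the cube at (4.5, 14.5) does not reach this height (z outside [1, 26]); Merging all regions: only the 28×5 cube is present, so the union is just that shape — area = 140.00 mm². So its area = 140.00 mm². Layer 67 is larger (460.00 vs 140.00 mm²).

layer 67 (z = 16.08 mm)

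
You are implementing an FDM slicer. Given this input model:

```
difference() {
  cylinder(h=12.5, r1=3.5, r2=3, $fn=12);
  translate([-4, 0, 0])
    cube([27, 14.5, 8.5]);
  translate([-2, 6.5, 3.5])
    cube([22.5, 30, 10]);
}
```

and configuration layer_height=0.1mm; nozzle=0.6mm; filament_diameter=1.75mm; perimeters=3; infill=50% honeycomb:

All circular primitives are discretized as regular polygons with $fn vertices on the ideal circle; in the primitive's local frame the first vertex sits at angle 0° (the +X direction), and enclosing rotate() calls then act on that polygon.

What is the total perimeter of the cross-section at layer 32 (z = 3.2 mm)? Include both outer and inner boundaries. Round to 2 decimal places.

At z = 3.2 mm: the cone: at t=0.256 of its height the radius interpolates to r₁+(r₂−r₁)t = 3.372, giving a regular 12-gon of that circumradius (perimeter = 2·12·3.372·sin(180°/12) = 20.95 mm); the cube at (-4, 0) is present — its section is the full 27×14.5 rectangle (perimeter 83.00 mm); the cube at (-2, 6.5) is not intersected at this z (z outside [3.5, 13.5]); After the difference (first − rest): starting from the cone, the 27×14.5 cube at (-4, 0) partially overlaps it — only the 17.06 mm² overlap (of its 391.50 mm²) is removed, clipping the outline — boundary = 17.22 mm. Overall, the cross-section is a single solid region. Total boundary length (outer) = 17.22 mm.

17.22 mm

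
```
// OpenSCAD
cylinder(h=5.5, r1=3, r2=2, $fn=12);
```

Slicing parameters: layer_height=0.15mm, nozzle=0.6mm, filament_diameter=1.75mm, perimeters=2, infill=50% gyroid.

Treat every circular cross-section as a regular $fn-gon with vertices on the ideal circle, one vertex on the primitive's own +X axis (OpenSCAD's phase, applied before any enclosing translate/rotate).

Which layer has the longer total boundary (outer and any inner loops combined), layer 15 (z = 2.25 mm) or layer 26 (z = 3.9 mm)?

layer 15 (z = 2.25 mm)

Layer 15 (z = 2.25): the cone: at t=0.409 of its height the radius interpolates to r₁+(r₂−r₁)t = 2.591, giving a regular 12-gon of that circumradius (perimeter = 2·12·2.591·sin(180°/12) = 16.09 mm). So its perimeter = 16.09 mm. Layer 26 (z = 3.9): the cone (r1=3→r2=2) has section circumradius 2.291 here — a regular 12-gon (perimeter = 2·12·2.291·sin(180°/12) = 14.23 mm). So its perimeter = 14.23 mm. Layer 15 is larger (16.09 vs 14.23 mm).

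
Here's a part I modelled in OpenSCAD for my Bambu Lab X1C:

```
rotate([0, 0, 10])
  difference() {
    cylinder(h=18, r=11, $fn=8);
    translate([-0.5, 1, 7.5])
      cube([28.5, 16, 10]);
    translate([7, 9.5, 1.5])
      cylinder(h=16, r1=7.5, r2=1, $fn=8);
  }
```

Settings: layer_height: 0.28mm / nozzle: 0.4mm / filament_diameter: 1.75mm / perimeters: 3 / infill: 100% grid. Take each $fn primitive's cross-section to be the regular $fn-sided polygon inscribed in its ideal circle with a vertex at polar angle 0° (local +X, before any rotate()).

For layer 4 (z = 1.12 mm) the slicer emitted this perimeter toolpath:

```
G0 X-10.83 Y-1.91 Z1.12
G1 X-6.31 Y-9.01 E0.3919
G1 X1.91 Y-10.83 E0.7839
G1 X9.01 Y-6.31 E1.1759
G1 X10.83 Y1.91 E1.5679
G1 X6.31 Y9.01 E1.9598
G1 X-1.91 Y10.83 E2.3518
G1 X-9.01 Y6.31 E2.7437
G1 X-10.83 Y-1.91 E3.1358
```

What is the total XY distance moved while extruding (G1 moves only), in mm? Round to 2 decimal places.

Sum the Euclidean lengths of each G1 segment: total = 67.34 mm.

67.34 mm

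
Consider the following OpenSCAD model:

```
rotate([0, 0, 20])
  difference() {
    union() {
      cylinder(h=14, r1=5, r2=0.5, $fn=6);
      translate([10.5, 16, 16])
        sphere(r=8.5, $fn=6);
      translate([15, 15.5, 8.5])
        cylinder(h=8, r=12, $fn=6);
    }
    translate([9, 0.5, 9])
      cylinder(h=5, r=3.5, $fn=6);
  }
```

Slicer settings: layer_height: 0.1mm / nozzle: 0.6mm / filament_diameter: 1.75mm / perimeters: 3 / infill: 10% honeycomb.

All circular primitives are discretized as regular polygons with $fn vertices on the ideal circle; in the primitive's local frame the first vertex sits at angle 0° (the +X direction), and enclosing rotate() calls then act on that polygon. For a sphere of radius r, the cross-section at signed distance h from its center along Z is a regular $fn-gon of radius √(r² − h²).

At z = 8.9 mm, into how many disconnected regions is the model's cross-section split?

At z = 8.9 mm: the cone: at t=0.636 of its height the radius interpolates to r₁+(r₂−r₁)t = 2.139, giving a regular 6-gon of that circumradius; the sphere at (10.5, 16): section is a regular 6-gon, circumradius = √(r²−h²) = √(8.5²−7.1²) = 4.673; the r=12 cylinder at (15, 15.5) contributes a regular 6-gon of circumradius 12; Combining (union): the regions partially overlap (shared area 56.74 mm²), so overlapping operands fuse into one piece — 2 connected regions; the cylinder at (9, 0.5) is absent (z outside [9, 14]); Taking the first minus the rest: none of the subtracted shapes is present at this height, so that combined region is unchanged — 2 connected regions; (rotated 20° about Z; rotation is an isometry so areas/perimeters/island counts are preserved). The result has 2 disconnected regions.

2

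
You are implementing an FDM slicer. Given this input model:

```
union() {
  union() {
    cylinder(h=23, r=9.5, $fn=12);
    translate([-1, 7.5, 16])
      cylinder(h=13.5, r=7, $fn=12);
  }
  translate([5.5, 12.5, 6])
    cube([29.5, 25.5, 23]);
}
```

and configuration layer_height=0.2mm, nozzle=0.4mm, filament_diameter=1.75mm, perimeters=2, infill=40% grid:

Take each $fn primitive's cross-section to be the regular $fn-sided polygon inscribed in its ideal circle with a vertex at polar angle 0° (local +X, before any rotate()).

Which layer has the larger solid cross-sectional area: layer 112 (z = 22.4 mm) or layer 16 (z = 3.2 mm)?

Layer 112 (z = 22.4): the cylinder: section is a regular 12-gon, circumradius r=9.5 (area = (12/2)·9.500²·sin(360°/12) = 270.75 mm²); the r=7 cylinder at (-1, 7.5) gives a regular 12-gon of circumradius 7 (constant along its height) (area = (12/2)·7.000²·sin(360°/12) = 147.00 mm²); Combining (union): the regions partially overlap — summed areas 417.75 mm² minus the doubly-counted overlap 84.37 mm² gives 333.38 mm² — area = 333.38 mm²; the cube at (5.5, 12.5) (footprint 29.5×25.5) is included at this height (area 752.25 mm²); Merging all regions: the 2 present regions are separate (no shared area or edge), so areas and boundary lengths simply add and each stays a separate island — area = 1085.63 mm². So its area = 1085.63 mm². Layer 16 (z = 3.2): the r=9.5 cylinder gives a regular 12-gon of circumradius 9.5 (constant along its height) (area = (12/2)·9.500²·sin(360°/12) = 270.75 mm²); the cylinder at (-1, 7.5) does not reach this height (z outside [16, 29.5]); Taking the union: only the r=9.5 cylinder is present, so the union is just that shape — area = 270.75 mm²; the cube at (5.5, 12.5) does not reach this height (z outside [6, 29]); Merging all regions: only the result so far is present, so the union is just that shape — area = 270.75 mm². So its area = 270.75 mm². Layer 112 is larger (1085.63 vs 270.75 mm²).

layer 112 (z = 22.4 mm)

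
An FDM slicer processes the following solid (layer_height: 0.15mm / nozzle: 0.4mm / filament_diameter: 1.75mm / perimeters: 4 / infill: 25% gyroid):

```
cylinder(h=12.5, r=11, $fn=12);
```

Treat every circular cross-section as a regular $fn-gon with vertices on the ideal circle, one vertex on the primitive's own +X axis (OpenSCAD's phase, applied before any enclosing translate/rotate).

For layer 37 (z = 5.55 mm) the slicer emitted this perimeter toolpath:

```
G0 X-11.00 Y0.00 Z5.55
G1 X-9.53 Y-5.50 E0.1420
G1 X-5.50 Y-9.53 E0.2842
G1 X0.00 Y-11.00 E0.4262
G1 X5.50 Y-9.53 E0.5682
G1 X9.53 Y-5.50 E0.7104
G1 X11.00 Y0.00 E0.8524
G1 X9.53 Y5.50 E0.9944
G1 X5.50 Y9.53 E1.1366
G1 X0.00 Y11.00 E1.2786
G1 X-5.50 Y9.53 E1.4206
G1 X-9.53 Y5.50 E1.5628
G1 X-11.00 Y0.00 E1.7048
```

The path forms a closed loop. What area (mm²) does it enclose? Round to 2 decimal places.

Apply the shoelace formula to the sequence of (X, Y) vertices; enclosed area = 363.14 mm².

363.14 mm²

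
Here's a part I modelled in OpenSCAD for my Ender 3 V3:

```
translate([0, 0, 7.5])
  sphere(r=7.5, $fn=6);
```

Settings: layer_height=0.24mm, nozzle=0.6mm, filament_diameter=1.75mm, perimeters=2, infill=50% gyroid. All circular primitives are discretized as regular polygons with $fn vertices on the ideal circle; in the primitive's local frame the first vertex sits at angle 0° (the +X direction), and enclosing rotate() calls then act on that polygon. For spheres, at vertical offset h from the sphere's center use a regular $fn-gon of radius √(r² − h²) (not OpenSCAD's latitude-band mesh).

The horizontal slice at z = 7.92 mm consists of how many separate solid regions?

At z = 7.92 mm: the sphere: section is a regular 6-gon, circumradius = √(r²−h²) = √(7.5²−0.42²) = 7.488. The result has 1 disconnected region.

1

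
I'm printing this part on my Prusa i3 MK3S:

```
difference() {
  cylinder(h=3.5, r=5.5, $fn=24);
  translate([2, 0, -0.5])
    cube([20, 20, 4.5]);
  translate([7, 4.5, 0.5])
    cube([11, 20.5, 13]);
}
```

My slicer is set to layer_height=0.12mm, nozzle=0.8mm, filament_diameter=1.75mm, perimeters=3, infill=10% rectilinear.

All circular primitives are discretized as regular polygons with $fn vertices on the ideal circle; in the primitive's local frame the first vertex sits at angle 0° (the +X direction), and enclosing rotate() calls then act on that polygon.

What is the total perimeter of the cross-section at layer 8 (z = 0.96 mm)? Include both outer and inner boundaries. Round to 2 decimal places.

36.48 mm

At z = 0.96 mm: the cylinder: section is a regular 24-gon, circumradius r=5.5 (perimeter = 2·24·5.500·sin(180°/24) = 34.46 mm); the cube at (2, 0) (footprint 20×20) is included at this height (perimeter 80.00 mm); the cube at (7, 4.5) (footprint 11×20.5) is included at this height (perimeter 63.00 mm); Taking the first minus the rest: starting from the r=5.5 cylinder, the 20×20 cube at (2, 0) partially overlaps it — only the 12.80 mm² overlap (of its 400.00 mm²) is removed, clipping the outline; the 11×20.5 cube at (7, 4.5) misses the remaining region (no effect) — boundary = 36.48 mm. Overall, the cross-section is a single solid region. Total boundary length (outer) = 36.48 mm.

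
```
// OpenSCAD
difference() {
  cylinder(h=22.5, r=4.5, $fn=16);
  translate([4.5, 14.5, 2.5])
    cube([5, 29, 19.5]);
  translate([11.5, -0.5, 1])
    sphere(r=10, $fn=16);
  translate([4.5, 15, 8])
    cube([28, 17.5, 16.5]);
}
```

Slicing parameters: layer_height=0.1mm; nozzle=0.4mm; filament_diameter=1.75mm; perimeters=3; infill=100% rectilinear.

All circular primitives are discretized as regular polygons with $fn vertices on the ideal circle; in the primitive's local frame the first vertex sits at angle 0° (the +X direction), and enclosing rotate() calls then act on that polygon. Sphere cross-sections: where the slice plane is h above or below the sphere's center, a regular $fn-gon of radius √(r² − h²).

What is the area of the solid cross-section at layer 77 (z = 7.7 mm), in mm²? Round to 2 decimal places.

61.57 mm²

At z = 7.7 mm: the r=4.5 cylinder gives a regular 16-gon of circumradius 4.5 (constant along its height) (area = (16/2)·4.500²·sin(360°/16) = 61.99 mm²); the cube at (4.5, 14.5) (footprint 5×29) is included at this height (area 145.00 mm²); the sphere at (11.5, -0.5): section is a regular 16-gon, circumradius = √(r²−h²) = √(10²−6.7²) = 7.424 (area = (16/2)·7.424²·sin(360°/16) = 168.72 mm²); the cube at (4.5, 15) does not reach this height (z outside [8, 24.5]); Subtracting the remaining from the first: starting from the r=4.5 cylinder (61.99 mm²), the 5×29 cube at (4.5, 14.5) misses the remaining region (no effect); the r=10 sphere at (11.5, -0.5) partially overlaps it — only the 0.43 mm² overlap (of its 168.72 mm²) is removed, clipping the outline — area = 61.57 mm². Overall, the cross-section is a single solid region. Net area = 61.57 mm².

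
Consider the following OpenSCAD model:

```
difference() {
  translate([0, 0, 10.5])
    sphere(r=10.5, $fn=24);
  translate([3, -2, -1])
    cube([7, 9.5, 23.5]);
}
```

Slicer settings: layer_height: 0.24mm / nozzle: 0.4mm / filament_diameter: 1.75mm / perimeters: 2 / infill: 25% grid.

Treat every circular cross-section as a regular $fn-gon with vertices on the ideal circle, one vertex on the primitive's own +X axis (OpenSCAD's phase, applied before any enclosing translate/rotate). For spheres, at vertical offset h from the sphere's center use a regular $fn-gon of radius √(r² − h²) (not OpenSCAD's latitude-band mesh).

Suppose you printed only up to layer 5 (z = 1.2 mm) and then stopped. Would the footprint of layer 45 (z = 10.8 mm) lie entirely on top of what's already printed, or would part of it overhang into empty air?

Compare the two slices. At z = 1.2: the sphere: section is a regular 24-gon, circumradius = √(r²−h²) = √(10.5²−9.3²) = 4.874 (area = (24/2)·4.874²·sin(360°/24) = 73.79 mm²); the cube at (3, -2) (footprint 7×9.5) is included at this height (area 66.50 mm²); After the difference (first − rest): starting from the r=10.5 sphere (73.79 mm²), the 7×9.5 cube at (3, -2) partially overlaps it — only the 8.31 mm² overlap (of its 66.50 mm²) is removed, clipping the outline — area = 65.49 mm². At z = 10.8: the r=10.5 sphere contributes a regular 24-gon of circumradius √(10.5²−0.3²) = 10.496 (area = (24/2)·10.496²·sin(360°/24) = 342.14 mm²); the 7×9.5 cube at (3, -2) contributes its full rectangle (area 66.50 mm²); After the difference (first − rest): starting from the r=10.5 sphere (342.14 mm²), the 7×9.5 cube at (3, -2) partially overlaps it — only the 61.50 mm² overlap (of its 66.50 mm²) is removed, clipping the outline — area = 280.64 mm². Checking containment: at z = 10.8 the cross-section extends beyond the z = 1.2 cross-section by about 215.15 mm².

part overhangs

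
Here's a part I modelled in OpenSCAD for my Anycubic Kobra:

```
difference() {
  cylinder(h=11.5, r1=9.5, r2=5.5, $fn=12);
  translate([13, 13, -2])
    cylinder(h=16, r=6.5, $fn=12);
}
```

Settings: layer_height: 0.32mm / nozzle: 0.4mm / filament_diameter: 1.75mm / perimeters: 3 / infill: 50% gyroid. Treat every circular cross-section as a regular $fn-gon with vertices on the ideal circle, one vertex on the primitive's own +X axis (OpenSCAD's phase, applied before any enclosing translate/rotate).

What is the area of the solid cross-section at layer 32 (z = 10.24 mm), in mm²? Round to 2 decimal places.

At z = 10.24 mm: the cone: at t=0.890 of its height the radius interpolates to r₁+(r₂−r₁)t = 5.938, giving a regular 12-gon of that circumradius (area = (12/2)·5.938²·sin(360°/12) = 105.79 mm²); the r=6.5 cylinder at (13, 13) gives a regular 12-gon of circumradius 6.5 (constant along its height) (area = (12/2)·6.500²·sin(360°/12) = 126.75 mm²); Taking the first minus the rest: starting from the cone (105.79 mm²), the r=6.5 cylinder at (13, 13) misses the remaining region (no effect) — area = 105.79 mm². Overall, the cross-section is a single solid region. Net area = 105.79 mm².

105.79 mm²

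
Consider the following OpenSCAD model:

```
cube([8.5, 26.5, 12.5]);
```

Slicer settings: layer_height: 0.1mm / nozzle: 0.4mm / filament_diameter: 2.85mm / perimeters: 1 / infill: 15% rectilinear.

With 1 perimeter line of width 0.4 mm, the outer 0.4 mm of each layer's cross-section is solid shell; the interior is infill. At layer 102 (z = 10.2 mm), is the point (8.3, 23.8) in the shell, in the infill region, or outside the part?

At z = 10.2 mm: the cube is present — its section is the full 8.5×26.5 rectangle. Overall, the cross-section is a single solid region. The nearest boundary edge runs (8.50, 0.00)→(8.50, 26.50); distance from the point to it = 0.20 mm. The point is inside the cross-section, 0.20 mm from the nearest boundary — within the 0.4 mm shell band (1 × 0.4).

shell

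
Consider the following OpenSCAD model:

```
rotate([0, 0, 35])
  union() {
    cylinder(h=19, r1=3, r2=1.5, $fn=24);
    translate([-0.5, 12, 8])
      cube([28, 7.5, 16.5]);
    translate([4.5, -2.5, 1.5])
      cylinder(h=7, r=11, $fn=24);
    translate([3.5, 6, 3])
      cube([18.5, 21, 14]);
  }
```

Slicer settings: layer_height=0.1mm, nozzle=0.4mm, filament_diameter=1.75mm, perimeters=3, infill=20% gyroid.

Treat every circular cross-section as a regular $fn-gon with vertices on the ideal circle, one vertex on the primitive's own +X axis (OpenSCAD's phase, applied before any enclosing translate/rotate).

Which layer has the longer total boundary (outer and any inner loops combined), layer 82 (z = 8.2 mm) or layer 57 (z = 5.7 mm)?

Layer 82 (z = 8.2): the cone contributes a regular 24-gon of circumradius 2.353 (interpolated between r1=3 and r2=1.5 at t=0.432) (perimeter = 2·24·2.353·sin(180°/24) = 14.74 mm); the cube at (-0.5, 12) is present — its section is the full 28×7.5 rectangle (perimeter 71.00 mm); the r=11 cylinder at (4.5, -2.5) gives a regular 24-gon of circumradius 11 (constant along its height) (perimeter = 2·24·11.000·sin(180°/24) = 68.92 mm); the 18.5×21 cube at (3.5, 6) contributes its full rectangle (perimeter 79.00 mm); Merging all regions: the regions partially overlap (shared area 169.83 mm²), so the edge portions inside another operand are dropped and the merged outline is re-measured after clipping — boundary = 148.27 mm; (rotated 35° about Z; rotation is an isometry so areas/perimeters/island counts are preserved). So its perimeter = 148.27 mm. Layer 57 (z = 5.7): the cone (r1=3→r2=1.5) has section circumradius 2.550 here — a regular 24-gon (perimeter = 2·24·2.550·sin(180°/24) = 15.98 mm); the cube at (-0.5, 12) is not intersected at this z (z outside [8, 24.5]); the r=11 cylinder at (4.5, -2.5) gives a regular 24-gon of circumradius 11 (constant along its height) (perimeter = 2·24·11.000·sin(180°/24) = 68.92 mm); the 18.5×21 cube at (3.5, 6) contributes its full rectangle (perimeter 79.00 mm); Combining (union): the regions partially overlap (shared area 34.08 mm²), so the edge portions inside another operand are dropped and the merged outline is re-measured after clipping — boundary = 129.27 mm; (rotated 35° about Z; rotation is an isometry so areas/perimeters/island counts are preserved). So its perimeter = 129.27 mm. Layer 82 is larger (148.27 vs 129.27 mm).

layer 82 (z = 8.2 mm)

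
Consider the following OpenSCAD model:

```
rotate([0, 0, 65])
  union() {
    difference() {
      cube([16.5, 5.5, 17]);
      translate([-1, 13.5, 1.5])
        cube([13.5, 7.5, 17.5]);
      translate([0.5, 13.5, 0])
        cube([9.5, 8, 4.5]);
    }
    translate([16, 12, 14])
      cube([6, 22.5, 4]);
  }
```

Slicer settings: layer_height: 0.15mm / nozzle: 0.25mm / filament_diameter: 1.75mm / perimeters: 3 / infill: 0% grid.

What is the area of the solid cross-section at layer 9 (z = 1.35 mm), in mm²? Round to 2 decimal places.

At z = 1.35 mm: the 16.5×5.5 cube contributes its full rectangle (area 90.75 mm²); the cube at (-1, 13.5) is absent (z outside [1.5, 19]); the cube at (0.5, 13.5) (footprint 9.5×8) is included at this height (area 76.00 mm²); After the difference (first − rest): starting from the 16.5×5.5 cube (90.75 mm²), the 9.5×8 cube at (0.5, 13.5) misses the remaining region (no effect) — area = 90.75 mm²; the cube at (16, 12) is absent (z outside [14, 18]); Merging all regions: only the result so far is present, so the union is just that shape — area = 90.75 mm²; (whole slice rotated 65° about Z — lengths, areas and connectivity unchanged). Overall, the cross-section is a single solid region. Net area = 90.75 mm².

90.75 mm²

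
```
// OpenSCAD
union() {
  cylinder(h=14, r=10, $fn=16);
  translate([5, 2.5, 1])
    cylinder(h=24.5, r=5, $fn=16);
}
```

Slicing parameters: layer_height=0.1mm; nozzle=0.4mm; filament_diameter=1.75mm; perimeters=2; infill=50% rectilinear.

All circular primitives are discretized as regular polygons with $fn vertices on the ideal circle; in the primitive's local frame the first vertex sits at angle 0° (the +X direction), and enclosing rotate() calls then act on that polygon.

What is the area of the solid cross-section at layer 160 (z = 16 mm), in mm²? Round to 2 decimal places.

76.54 mm²

At z = 16 mm: the cylinder is not intersected at this z (z outside [0, 14]); the r=5 cylinder at (5, 2.5) gives a regular 16-gon of circumradius 5 (constant along its height) (area = (16/2)·5.000²·sin(360°/16) = 76.54 mm²); Combining (union): only the r=5 cylinder at (5, 2.5) is present, so the union is just that shape — area = 76.54 mm². Overall, the cross-section is a single solid region. Net area = 76.54 mm².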